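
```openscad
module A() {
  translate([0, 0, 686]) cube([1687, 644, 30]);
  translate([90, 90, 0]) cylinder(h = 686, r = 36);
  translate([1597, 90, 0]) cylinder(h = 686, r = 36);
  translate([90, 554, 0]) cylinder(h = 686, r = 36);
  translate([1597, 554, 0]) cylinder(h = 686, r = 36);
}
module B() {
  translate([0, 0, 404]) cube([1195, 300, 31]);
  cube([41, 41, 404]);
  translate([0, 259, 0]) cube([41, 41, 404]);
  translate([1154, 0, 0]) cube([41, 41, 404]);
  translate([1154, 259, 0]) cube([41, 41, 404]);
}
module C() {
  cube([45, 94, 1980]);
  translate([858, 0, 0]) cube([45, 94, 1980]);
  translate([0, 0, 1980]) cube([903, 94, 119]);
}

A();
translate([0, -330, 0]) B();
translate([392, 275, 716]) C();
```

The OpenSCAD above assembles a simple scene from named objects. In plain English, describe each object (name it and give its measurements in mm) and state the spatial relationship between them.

A is a table with a 1687×644 mm rectangular top, 30 mm thick, top surface at z = 716 mm, supported by four round legs of 72 mm diameter, each leg's bounding box inset 54 mm from the nearest pair of top edges, running from the floor.

B is a bench: a 1195×300 mm seat slab, 31 mm thick, top at z = 435 mm, on four 41×41 mm square legs flush with the seat corners and standing on z = 0.

C is a door frame. The clear opening is 813 mm wide and 1980 mm high. Two 45 mm wide jambs, 94 mm deep, stand either side of the opening from the floor to the top of the opening. A 119 mm thick head sits across the top of both jambs, spanning the full outside width of the frame.

The bench is on the floor beside the table on its −y side. The door frame is on top of the table, centred.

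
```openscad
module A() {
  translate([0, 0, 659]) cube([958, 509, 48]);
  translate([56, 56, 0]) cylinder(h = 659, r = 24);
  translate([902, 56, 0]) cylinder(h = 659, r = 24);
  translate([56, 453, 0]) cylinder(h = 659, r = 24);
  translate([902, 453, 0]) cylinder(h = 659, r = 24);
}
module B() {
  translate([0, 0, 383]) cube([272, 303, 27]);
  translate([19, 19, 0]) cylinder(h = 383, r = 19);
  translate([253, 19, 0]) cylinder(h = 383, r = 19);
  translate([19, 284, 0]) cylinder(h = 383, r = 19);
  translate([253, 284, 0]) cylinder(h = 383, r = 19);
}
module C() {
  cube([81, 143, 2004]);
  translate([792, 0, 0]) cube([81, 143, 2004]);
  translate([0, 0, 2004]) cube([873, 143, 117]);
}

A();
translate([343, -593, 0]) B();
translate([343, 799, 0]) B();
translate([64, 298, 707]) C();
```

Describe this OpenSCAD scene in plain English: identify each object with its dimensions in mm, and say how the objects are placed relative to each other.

A is a table with a 958×509 mm rectangular top, 48 mm thick, top surface at z = 707 mm, supported by four round legs of 48 mm diameter, each leg's bounding box inset 32 mm from the nearest pair of top edges, running from the floor.

B is a four-legged stool. The seat is a 272×303×27 mm slab whose top surface is at z = 410 mm; four round legs, each 38 mm in diameter, run from the floor (z = 0) to the underside of the seat, each leg's axis is inset half a diameter from the nearest pair of seat edges (so the leg's bounding box is flush with the corner).

C is a rectangular door frame: two vertical jambs of 81×143 mm section, 2004 mm tall, with a clear opening 711 mm wide between their inner faces. A header 117 mm tall and 143 mm deep lies on top of the jambs and spans the full outside width.

Two stools sit around the table at the −y, +y sides. The door frame is on top of the table.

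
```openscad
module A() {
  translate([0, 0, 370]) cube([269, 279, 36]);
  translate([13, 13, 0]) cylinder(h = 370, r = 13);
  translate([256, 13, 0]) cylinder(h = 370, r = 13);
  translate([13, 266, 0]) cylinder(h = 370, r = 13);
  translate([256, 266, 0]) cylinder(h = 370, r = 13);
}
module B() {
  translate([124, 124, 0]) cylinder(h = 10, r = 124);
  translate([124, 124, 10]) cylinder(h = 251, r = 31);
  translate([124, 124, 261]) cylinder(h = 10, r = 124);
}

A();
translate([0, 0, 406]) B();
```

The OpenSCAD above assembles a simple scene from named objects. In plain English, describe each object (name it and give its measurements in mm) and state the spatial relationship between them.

A is a four-legged stool. The seat is a 269×279×36 mm slab whose top surface is at z = 406 mm; four round legs, each 26 mm in diameter, run from the floor (z = 0) to the underside of the seat, each leg's axis is inset half a diameter from the nearest pair of seat edges (so the leg's bounding box is flush with the corner).

B is a spool: two coaxial disc flanges of radius 124 mm and thickness 10 mm, joined by a core cylinder of radius 31 mm and height 251 mm. The lower flange rests on z = 0 and the three cylinders share a vertical axis.

The spool is on top of the stool.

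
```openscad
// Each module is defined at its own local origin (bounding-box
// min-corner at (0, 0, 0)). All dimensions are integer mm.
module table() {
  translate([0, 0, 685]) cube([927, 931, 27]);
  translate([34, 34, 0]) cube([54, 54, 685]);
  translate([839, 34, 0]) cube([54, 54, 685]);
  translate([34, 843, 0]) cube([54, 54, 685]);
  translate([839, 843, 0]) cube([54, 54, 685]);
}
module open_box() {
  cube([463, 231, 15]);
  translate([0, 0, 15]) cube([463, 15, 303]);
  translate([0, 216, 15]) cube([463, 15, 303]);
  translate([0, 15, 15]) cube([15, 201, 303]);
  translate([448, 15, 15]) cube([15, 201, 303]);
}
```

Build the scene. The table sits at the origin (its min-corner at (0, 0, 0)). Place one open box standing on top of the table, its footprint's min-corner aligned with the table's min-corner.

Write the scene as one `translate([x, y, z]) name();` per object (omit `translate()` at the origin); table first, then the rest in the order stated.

table();
translate([0, 0, 712]) open_box();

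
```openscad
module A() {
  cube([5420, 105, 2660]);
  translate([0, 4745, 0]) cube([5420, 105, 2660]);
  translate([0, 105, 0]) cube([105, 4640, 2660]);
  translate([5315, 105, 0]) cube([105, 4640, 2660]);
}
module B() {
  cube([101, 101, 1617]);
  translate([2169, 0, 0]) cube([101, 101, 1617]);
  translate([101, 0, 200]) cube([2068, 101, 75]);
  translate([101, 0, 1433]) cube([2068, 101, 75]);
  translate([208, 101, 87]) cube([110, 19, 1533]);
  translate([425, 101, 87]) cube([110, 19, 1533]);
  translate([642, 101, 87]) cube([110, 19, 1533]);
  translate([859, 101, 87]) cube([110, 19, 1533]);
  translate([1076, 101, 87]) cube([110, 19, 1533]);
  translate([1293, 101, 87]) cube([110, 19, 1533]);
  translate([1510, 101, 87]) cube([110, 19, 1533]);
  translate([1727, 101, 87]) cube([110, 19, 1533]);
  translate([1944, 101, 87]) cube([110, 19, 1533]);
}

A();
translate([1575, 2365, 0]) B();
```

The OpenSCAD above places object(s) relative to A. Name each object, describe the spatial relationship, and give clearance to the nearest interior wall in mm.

Clearances: x = 1470, y = 2260; minimum 1470 mm.

A is a house frame. B is a fence section. The fence section sits inside the house frame, centred. The clearance to the nearest interior wall is 1470 mm.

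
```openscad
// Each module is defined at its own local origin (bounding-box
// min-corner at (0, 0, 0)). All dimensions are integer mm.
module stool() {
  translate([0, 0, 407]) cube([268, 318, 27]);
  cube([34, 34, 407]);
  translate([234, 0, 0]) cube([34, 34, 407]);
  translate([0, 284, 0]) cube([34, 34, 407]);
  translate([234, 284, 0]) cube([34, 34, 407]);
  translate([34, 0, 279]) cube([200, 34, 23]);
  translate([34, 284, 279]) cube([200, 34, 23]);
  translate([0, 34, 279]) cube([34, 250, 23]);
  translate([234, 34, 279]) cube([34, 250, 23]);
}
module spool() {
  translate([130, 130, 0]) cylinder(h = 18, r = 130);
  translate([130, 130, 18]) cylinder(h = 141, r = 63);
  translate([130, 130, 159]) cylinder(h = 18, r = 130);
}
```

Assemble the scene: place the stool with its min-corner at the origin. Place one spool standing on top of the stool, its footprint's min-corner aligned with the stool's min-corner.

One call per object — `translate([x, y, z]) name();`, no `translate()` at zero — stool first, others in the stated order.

stool();
translate([0, 0, 434]) spool();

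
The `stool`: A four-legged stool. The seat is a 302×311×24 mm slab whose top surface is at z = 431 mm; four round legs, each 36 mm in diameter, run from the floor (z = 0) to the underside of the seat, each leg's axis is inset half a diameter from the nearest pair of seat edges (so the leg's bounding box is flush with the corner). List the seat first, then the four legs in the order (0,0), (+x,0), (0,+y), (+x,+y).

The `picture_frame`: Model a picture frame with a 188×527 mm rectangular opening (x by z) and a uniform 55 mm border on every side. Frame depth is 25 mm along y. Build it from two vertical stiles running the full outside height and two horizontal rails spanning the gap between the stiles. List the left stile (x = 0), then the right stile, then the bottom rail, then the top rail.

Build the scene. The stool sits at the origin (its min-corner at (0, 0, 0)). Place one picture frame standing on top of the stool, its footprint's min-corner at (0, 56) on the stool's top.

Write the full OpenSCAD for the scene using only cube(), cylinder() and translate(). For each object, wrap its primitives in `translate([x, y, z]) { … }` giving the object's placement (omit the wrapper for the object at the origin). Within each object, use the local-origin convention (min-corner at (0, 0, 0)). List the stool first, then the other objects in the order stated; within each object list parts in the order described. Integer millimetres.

translate([0, 0, 407]) cube([302, 311, 24]);
translate([18, 18, 0]) cylinder(h = 407, r = 18);
translate([284, 18, 0]) cylinder(h = 407, r = 18);
translate([18, 293, 0]) cylinder(h = 407, r = 18);
translate([284, 293, 0]) cylinder(h = 407, r = 18);
translate([0, 56, 431]) {
  cube([55, 25, 637]);
  translate([243, 0, 0]) cube([55, 25, 637]);
  translate([55, 0, 0]) cube([188, 25, 55]);
  translate([55, 0, 582]) cube([188, 25, 55]);
}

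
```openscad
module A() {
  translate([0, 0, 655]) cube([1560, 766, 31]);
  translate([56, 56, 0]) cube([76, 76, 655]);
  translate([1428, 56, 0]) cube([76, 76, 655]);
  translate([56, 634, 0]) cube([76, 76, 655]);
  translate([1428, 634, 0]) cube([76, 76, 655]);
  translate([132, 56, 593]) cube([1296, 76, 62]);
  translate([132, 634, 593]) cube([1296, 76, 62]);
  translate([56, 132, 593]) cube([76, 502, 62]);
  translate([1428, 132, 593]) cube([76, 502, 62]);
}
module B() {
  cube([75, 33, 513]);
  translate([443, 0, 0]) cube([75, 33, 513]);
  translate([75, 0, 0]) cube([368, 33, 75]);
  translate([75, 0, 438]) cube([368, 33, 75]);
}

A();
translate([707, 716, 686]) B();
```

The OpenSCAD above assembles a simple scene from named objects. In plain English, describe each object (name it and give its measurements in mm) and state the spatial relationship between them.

A is a table with a 1560×766 mm rectangular top, 31 mm thick, top surface at z = 686 mm, supported by four 76×76 mm square legs, each inset 56 mm from the nearest pair of top edges, running from the floor. Four apron rails, 76 mm thick and 62 mm tall, run between adjacent legs with their top edges flush with the underside of the top and their outer faces flush with the legs' outer faces.

B is a picture frame with a 368×363 mm rectangular opening (x by z) and a uniform 75 mm border on every side. Frame depth is 33 mm along y. It is built from two vertical stiles running the full outside height and two horizontal rails spanning the gap between the stiles.

The picture frame is on top of the table.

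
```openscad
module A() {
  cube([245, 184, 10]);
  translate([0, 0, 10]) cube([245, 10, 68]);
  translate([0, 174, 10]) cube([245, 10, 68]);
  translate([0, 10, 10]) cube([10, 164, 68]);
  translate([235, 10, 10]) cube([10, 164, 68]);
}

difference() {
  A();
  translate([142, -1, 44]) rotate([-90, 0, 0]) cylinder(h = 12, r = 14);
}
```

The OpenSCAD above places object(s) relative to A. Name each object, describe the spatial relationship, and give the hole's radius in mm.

A is an open box. The open box has a circular hole through its front wall. The hole's radius is 14 mm.

The subtracted cylinder has r = 14 mm.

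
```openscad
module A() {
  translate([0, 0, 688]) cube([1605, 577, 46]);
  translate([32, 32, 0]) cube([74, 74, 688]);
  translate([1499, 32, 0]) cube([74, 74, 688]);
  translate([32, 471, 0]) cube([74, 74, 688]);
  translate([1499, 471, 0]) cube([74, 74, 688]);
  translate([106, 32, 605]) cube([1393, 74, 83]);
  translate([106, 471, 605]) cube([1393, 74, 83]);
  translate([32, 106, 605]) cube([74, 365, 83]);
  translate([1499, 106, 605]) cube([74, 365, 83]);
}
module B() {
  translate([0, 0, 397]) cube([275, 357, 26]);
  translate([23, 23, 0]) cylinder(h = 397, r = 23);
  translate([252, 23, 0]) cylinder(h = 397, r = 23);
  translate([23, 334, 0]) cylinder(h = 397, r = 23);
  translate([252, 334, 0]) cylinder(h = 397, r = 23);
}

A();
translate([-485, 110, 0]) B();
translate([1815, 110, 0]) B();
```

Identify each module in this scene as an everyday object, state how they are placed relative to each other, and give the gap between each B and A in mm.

A is a table. B is a stool. Two stools sit around the table at the −x, +x sides. The gap between each stool and the table is 210 mm.

Each stool's nearest face is 210 mm from the table's bounding box.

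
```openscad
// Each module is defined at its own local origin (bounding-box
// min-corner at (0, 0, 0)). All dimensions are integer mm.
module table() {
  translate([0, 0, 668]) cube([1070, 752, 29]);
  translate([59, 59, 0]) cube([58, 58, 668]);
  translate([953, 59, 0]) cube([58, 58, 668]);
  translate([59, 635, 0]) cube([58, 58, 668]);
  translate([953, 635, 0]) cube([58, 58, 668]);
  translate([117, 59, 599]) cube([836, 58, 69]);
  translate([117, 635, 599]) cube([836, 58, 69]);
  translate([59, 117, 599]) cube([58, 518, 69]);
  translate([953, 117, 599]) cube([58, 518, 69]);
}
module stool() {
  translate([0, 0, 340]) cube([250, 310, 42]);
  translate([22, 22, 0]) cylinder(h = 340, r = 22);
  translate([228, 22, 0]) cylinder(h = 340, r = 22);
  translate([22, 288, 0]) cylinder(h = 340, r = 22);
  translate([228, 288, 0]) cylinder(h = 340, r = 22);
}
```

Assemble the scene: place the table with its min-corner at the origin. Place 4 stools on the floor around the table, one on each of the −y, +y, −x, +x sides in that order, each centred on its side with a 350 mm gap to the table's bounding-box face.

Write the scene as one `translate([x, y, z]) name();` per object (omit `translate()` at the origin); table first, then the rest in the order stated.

table();
translate([410, -660, 0]) stool();
translate([410, 1102, 0]) stool();
translate([-600, 221, 0]) stool();
translate([1420, 221, 0]) stool();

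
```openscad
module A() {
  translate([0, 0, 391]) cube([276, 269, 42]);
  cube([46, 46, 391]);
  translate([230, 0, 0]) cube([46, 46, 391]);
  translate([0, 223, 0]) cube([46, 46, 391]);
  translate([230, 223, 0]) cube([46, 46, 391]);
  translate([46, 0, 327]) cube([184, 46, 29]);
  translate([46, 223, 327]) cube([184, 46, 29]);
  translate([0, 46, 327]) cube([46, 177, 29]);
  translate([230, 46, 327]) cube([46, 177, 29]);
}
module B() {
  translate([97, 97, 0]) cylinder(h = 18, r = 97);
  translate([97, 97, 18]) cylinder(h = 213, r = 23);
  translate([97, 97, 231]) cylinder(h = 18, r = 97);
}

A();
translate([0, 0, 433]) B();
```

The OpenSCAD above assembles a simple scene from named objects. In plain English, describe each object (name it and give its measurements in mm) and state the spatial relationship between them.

A is a four-legged stool. The seat is a 276×269×42 mm slab whose top surface is at z = 433 mm; four square legs, each 46×46 mm in cross-section, run from the floor (z = 0) to the underside of the seat, each flush with a corner of the seat. Four stretchers, 46 mm wide and 29 mm tall, connect adjacent legs with their undersides at z = 327 mm, each running between the inner faces of the legs it joins and aligned with the legs' outer faces on the other axis.

B is a spool: two coaxial disc flanges of radius 97 mm and thickness 18 mm, joined by a core cylinder of radius 23 mm and height 213 mm. The lower flange rests on z = 0 and the three cylinders share a vertical axis.

The spool is on top of the stool.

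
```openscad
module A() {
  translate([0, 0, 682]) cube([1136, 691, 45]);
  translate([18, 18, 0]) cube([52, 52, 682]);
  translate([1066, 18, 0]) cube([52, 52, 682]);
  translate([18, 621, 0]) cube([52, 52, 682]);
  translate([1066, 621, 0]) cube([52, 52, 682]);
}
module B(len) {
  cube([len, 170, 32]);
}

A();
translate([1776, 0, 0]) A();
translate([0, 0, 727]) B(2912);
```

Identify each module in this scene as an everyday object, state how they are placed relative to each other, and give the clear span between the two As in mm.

Second table starts at x = 1776; first ends at x = 1136; clear span = 1776 − 1136 = 640 mm.

A is a table. B is a beam. A beam spans the tops of two tables. The clear span between the two tables is 640 mm.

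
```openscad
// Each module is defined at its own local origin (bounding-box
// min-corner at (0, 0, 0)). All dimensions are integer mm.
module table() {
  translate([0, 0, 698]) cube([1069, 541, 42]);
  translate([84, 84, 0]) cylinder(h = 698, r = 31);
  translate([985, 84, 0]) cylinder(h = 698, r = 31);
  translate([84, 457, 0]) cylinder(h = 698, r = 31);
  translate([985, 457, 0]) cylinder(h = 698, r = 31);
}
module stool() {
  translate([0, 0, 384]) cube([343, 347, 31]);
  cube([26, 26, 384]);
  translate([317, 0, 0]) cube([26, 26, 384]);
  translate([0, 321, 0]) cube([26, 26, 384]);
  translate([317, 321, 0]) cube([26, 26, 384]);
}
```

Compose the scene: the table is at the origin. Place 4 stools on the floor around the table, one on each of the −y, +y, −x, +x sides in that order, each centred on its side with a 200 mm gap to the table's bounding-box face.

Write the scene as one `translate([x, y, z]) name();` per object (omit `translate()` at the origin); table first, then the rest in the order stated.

table();
translate([363, -547, 0]) stool();
translate([363, 741, 0]) stool();
translate([-543, 97, 0]) stool();
translate([1269, 97, 0]) stool();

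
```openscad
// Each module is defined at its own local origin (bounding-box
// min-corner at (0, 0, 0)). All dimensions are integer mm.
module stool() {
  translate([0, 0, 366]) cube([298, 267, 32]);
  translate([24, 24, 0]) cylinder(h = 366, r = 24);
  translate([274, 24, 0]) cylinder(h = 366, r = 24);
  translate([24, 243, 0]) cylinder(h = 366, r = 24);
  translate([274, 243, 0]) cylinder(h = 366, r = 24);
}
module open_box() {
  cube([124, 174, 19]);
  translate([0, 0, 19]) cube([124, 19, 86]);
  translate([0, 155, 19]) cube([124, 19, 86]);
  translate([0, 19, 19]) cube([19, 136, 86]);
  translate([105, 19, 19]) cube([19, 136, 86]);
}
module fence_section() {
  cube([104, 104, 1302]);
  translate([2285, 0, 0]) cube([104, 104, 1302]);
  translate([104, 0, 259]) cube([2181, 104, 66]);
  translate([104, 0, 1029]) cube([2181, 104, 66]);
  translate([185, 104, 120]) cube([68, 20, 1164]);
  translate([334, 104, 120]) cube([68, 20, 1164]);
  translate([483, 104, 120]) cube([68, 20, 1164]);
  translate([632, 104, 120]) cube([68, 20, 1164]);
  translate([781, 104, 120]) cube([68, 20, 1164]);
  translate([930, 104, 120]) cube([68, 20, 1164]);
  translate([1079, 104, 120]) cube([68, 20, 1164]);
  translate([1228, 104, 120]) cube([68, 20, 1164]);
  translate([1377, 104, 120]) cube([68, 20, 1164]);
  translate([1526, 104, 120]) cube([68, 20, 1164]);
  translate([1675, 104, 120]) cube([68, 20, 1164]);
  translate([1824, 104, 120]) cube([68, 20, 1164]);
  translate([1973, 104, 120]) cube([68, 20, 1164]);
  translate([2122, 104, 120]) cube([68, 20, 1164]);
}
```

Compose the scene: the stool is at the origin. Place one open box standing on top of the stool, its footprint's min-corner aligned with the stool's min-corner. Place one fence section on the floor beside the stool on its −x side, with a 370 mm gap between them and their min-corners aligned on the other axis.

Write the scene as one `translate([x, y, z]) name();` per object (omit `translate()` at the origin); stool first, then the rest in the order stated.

stool();
translate([0, 0, 398]) open_box();
translate([-2759, 0, 0]) fence_section();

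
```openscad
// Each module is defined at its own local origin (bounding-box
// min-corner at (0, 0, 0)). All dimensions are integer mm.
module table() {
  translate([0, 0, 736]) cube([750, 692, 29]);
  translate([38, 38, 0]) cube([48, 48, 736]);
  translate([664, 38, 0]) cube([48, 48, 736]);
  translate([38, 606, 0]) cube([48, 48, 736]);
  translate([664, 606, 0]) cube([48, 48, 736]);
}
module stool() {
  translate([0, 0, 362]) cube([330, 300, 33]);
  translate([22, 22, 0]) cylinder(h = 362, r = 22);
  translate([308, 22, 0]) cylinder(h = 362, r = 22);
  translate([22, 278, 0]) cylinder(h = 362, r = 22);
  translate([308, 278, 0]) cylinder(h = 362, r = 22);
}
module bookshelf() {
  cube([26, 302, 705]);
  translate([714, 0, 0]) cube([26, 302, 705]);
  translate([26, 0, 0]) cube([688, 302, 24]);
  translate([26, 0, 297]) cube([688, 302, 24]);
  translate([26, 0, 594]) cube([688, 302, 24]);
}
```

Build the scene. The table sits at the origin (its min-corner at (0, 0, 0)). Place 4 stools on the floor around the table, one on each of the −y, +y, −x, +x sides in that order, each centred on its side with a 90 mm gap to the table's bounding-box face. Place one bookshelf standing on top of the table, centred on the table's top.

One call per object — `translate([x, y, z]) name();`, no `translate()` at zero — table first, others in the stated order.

table();
translate([210, -390, 0]) stool();
translate([210, 782, 0]) stool();
translate([-420, 196, 0]) stool();
translate([840, 196, 0]) stool();
translate([5, 195, 765]) bookshelf();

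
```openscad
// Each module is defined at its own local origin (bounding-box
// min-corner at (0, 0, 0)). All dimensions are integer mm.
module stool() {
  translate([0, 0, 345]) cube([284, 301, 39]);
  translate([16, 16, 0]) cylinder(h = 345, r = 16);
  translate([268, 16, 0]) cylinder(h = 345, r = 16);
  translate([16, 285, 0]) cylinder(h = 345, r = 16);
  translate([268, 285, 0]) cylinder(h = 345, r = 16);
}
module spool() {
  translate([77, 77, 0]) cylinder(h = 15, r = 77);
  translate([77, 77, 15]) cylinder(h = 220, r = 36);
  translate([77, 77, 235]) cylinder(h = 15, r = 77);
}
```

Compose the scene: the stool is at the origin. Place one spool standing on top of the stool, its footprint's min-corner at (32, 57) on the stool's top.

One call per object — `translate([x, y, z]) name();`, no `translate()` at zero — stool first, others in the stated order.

stool();
translate([32, 57, 384]) spool();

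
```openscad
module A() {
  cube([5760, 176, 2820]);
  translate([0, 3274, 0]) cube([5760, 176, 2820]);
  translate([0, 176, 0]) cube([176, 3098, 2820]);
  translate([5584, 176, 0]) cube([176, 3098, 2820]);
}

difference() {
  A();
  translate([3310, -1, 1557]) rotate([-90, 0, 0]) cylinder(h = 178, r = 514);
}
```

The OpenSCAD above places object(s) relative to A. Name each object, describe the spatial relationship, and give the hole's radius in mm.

A is a house frame. The house frame has a circular hole through its front wall. The hole's radius is 514 mm.

The subtracted cylinder has r = 514 mm.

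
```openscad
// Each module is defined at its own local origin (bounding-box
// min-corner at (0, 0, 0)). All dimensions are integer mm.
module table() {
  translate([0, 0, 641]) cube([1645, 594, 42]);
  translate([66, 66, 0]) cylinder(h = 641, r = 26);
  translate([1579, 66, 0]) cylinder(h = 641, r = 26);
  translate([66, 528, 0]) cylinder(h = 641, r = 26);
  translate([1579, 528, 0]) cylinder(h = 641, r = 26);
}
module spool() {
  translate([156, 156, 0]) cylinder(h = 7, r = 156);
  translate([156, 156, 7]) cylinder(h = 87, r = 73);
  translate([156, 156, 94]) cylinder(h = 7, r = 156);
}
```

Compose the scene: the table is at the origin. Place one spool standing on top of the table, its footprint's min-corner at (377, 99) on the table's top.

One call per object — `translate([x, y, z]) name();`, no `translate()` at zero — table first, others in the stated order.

table();
translate([377, 99, 683]) spool();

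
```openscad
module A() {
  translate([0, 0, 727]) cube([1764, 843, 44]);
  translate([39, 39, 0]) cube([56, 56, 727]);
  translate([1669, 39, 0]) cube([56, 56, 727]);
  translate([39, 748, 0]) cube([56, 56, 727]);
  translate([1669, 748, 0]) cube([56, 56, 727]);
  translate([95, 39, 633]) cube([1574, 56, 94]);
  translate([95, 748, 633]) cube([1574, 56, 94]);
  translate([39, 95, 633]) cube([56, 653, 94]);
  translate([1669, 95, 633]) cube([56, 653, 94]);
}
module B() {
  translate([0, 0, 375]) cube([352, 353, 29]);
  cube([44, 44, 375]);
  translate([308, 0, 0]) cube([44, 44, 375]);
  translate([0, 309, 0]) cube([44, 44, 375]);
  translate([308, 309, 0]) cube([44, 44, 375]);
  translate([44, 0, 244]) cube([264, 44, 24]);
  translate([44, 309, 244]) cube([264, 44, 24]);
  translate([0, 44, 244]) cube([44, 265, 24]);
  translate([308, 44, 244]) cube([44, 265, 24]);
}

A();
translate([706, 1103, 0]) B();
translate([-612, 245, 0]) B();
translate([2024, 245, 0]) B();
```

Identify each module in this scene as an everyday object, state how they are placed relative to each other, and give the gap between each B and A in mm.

A is a table. B is a stool. Three stools sit around the table at the +y, −x, +x sides. The gap between each stool and the table is 260 mm.

Each stool's nearest face is 260 mm from the table's bounding box.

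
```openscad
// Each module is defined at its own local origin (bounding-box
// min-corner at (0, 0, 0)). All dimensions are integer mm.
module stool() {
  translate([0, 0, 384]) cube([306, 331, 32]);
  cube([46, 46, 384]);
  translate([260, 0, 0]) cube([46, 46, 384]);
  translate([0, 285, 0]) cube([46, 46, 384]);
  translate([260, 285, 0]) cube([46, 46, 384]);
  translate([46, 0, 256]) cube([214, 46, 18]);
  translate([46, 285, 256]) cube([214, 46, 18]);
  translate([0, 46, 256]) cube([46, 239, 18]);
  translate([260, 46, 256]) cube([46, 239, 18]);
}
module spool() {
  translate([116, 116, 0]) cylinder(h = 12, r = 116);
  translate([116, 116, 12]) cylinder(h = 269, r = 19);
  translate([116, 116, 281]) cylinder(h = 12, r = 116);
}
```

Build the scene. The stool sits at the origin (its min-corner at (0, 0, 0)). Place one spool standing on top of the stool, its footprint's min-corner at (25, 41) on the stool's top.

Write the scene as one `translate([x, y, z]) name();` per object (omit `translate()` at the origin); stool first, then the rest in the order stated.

stool();
translate([25, 41, 416]) spool();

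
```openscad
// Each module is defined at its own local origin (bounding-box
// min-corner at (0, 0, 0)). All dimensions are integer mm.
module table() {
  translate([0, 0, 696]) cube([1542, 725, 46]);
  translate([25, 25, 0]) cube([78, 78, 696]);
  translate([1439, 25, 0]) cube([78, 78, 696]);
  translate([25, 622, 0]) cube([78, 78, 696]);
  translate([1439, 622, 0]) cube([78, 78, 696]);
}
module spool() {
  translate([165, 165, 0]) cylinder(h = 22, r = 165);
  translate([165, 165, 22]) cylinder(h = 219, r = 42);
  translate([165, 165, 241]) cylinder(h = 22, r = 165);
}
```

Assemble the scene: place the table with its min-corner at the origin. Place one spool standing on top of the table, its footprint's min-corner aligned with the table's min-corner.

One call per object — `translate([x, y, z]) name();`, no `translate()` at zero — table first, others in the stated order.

table();
translate([0, 0, 742]) spool();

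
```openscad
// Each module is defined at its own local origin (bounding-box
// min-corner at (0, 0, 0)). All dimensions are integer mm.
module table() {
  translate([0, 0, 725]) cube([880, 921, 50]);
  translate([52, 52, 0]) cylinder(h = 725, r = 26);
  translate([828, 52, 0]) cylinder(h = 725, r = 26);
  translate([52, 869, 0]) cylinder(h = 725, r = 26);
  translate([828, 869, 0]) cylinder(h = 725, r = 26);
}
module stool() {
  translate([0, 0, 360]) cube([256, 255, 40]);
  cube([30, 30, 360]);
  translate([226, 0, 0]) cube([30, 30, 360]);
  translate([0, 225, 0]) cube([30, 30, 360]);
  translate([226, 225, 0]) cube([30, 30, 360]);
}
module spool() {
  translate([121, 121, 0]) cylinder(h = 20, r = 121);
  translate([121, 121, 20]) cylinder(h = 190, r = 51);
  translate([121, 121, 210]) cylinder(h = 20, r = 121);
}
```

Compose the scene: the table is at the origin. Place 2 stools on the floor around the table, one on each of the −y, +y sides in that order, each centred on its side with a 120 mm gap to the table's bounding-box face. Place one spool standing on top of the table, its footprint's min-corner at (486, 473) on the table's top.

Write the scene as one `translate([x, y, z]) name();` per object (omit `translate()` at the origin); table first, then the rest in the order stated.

table();
translate([312, -375, 0]) stool();
translate([312, 1041, 0]) stool();
translate([486, 473, 775]) spool();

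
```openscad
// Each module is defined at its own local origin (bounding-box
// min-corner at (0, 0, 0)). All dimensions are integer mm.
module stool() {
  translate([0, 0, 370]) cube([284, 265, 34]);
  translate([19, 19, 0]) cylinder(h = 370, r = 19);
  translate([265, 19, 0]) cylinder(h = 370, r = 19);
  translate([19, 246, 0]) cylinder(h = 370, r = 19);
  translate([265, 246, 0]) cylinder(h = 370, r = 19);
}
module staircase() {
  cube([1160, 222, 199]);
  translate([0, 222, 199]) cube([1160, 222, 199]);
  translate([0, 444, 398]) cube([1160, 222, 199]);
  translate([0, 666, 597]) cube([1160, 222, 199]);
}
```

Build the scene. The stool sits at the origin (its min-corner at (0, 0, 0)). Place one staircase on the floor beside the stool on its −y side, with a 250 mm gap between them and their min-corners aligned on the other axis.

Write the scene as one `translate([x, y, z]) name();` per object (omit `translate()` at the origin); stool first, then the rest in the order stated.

stool();
translate([0, -1138, 0]) staircase();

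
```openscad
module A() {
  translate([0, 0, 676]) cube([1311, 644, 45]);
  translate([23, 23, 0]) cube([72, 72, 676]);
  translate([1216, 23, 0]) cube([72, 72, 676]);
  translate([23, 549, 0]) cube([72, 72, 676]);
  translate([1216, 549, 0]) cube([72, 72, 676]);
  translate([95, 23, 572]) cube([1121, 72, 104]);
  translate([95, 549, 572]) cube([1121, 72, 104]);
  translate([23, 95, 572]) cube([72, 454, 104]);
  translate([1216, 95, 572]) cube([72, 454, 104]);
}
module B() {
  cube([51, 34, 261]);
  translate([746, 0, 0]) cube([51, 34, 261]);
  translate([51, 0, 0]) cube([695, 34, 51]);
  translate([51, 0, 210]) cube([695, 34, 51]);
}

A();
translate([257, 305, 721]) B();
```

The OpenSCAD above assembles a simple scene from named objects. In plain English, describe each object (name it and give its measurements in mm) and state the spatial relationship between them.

A is a rectangular dining table. The top is 1311×644×45 mm with its upper surface at z = 721 mm. It stands on four 72×72 mm square legs, each inset 23 mm from the nearest pair of top edges, running from the floor to the underside of the top. Four apron rails, 72 mm thick and 104 mm tall, run between adjacent legs with their top edges flush with the underside of the top and their outer faces flush with the legs' outer faces.

B is a picture frame with a 695×159 mm rectangular opening (x by z) and a uniform 51 mm border on every side. Frame depth is 34 mm along y. It is built from two vertical stiles running the full outside height and two horizontal rails spanning the gap between the stiles.

The picture frame is on top of the table, centred.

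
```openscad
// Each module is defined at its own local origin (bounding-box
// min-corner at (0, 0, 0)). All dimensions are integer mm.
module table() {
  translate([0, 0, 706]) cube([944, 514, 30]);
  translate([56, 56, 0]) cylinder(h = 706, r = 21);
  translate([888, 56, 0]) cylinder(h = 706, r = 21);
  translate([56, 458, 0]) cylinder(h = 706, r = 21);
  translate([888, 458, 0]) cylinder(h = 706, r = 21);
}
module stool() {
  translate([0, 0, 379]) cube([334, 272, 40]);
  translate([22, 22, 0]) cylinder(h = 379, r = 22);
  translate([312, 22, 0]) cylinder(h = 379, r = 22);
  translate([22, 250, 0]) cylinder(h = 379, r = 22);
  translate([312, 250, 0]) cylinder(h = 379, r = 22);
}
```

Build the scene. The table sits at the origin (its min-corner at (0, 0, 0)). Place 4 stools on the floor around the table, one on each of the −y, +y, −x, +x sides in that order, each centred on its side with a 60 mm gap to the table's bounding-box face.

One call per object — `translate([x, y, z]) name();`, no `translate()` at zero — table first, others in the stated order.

table();
translate([305, -332, 0]) stool();
translate([305, 574, 0]) stool();
translate([-394, 121, 0]) stool();
translate([1004, 121, 0]) stool();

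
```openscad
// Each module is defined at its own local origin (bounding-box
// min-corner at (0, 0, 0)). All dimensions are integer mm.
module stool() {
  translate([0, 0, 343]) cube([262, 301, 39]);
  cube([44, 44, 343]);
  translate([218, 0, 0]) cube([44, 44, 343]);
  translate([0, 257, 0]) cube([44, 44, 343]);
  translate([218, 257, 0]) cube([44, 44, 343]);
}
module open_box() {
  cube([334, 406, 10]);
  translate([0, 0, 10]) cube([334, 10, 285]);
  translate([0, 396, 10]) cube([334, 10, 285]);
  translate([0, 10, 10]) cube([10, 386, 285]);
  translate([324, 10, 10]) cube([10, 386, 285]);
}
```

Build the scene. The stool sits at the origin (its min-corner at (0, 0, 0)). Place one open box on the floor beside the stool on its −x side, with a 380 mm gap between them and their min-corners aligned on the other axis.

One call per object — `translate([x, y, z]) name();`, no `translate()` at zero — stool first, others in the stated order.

stool();
translate([-714, 0, 0]) open_box();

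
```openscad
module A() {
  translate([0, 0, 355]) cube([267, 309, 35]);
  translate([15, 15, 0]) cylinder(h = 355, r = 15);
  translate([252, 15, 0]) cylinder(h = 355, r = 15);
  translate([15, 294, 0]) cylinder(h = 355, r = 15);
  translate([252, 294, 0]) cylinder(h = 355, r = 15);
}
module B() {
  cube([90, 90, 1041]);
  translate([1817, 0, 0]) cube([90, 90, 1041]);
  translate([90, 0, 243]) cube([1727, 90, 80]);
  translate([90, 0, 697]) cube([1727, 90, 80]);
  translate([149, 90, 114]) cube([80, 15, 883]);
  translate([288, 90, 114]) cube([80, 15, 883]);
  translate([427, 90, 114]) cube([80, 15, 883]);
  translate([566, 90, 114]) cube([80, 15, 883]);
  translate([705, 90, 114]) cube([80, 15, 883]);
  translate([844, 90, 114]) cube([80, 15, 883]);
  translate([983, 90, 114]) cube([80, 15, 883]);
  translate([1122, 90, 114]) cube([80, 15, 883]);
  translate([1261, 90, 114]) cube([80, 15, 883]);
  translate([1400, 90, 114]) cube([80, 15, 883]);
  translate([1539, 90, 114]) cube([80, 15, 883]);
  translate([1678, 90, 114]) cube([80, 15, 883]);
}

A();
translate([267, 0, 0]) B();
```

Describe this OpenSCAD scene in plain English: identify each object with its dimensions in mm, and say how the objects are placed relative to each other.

A is a four-legged stool. The seat is 267×309 mm, 35 mm thick, top at z = 390 mm. It stands on four round legs, each 30 mm in diameter, from z = 0 to the seat underside, each leg's axis is inset half a diameter from the nearest pair of seat edges (so the leg's bounding box is flush with the corner).

B is a fence section. Two 90×90 mm posts, 1041 mm tall, stand on the floor with a clear span of 1727 mm between their inner faces. Two horizontal rails of 90×80 mm section span the gap between the posts with their undersides at z = 243 mm and z = 697 mm, flush with the posts' −y face. 12 pickets, each 80 mm wide, 15 mm thick and 883 mm tall, are fixed to the +y face of the rails with their bottoms at z = 114 mm, evenly spaced across the span with equal gaps (rounded down to the nearest mm) at the −x end and between each pair — any rounding remainder accumulates at the +x end.

The fence section is against the stool's +x side, with their −y faces flush.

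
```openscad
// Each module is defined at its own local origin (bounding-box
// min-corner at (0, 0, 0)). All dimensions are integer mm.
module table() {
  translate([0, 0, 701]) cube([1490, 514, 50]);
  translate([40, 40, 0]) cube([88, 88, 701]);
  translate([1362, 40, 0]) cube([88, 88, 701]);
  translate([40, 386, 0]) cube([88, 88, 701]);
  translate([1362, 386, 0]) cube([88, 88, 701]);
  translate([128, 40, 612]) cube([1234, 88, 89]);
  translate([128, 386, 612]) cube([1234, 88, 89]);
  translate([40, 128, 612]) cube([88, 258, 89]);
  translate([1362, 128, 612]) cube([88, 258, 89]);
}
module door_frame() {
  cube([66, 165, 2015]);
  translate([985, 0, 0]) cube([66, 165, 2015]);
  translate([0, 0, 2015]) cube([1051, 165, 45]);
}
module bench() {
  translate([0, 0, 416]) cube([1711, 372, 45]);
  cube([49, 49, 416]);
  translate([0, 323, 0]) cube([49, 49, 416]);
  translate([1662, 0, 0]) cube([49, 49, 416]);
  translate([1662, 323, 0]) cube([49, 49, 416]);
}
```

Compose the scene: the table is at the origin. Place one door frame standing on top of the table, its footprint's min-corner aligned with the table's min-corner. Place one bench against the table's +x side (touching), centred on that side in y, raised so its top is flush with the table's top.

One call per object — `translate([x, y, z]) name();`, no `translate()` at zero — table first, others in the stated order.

table();
translate([0, 0, 751]) door_frame();
translate([1490, 71, 290]) bench();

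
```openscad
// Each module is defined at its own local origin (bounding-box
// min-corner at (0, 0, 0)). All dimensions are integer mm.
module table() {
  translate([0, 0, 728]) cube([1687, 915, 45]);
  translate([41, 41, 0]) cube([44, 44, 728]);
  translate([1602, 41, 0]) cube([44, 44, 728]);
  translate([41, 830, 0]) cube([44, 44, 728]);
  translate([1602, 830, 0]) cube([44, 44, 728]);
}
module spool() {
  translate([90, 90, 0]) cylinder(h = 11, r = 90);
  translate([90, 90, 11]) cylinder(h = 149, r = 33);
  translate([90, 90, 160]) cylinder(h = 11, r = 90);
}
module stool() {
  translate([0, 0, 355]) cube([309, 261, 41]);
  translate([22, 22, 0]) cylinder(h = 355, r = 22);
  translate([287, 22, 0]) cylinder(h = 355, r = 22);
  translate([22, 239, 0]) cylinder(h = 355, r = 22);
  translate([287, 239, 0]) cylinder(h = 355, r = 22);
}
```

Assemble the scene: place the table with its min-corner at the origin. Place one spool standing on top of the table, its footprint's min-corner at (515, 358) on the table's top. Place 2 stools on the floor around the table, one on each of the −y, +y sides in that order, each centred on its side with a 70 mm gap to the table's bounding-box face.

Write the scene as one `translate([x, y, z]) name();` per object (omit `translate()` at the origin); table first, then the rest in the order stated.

table();
translate([515, 358, 773]) spool();
translate([689, -331, 0]) stool();
translate([689, 985, 0]) stool();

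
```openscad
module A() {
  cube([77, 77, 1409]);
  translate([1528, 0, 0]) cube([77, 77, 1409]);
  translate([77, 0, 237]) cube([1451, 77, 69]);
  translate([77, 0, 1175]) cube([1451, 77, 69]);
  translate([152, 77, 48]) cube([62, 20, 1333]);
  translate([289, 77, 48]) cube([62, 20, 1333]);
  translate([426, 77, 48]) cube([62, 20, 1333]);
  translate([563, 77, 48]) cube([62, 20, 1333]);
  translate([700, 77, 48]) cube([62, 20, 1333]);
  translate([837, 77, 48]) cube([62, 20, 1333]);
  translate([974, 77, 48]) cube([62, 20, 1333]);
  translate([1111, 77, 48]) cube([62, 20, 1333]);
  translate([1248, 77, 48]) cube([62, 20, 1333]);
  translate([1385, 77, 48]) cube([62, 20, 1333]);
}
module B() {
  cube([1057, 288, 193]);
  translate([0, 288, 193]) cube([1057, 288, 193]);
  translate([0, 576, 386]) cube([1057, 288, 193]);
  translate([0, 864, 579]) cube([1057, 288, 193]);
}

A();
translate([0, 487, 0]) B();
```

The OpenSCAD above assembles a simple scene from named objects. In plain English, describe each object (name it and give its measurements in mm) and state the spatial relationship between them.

A is a fence section. Two 77×77 mm posts, 1409 mm tall, stand on the floor with a clear span of 1451 mm between their inner faces. Two horizontal rails of 77×69 mm section span the gap between the posts with their undersides at z = 237 mm and z = 1175 mm, flush with the posts' −y face. 10 pickets, each 62 mm wide, 20 mm thick and 1333 mm tall, are fixed to the +y face of the rails with their bottoms at z = 48 mm, evenly spaced across the span with equal gaps (rounded down to the nearest mm) at the −x end and between each pair — any rounding remainder accumulates at the +x end.

B is a straight staircase of 4 solid steps. Each step is 1057 mm wide (x), 288 mm deep (y, the going) and 193 mm tall (the rise). The first step rests on the floor; each subsequent step sits one going further in +y and one rise higher in +z, directly behind and above the previous step with no overlap.

The staircase is on the floor beside the fence section on its +y side.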